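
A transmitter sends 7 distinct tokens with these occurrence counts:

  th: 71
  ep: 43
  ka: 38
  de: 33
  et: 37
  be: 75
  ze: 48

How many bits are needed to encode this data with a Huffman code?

959

Merge the two smallest weights repeatedly:
combine de(33), et(37) → 70
combine ka(38), ep(43) → 81
combine ze(48), 70 → 118
combine th(71), be(75) → 146
combine 81, 118 → 199
combine 146, 199 → 345
Each symbol's bit-cost is frequency × depth; summing gives 959 bits (equivalently 70 + 81 + 118 + 146 + 199 + 345).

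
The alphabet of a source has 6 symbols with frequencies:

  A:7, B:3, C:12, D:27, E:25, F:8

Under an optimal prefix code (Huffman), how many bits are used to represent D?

2

Build the tree from the bottom:
merge B(3) and A(7): 10
merge F(8) and 10: 18
merge C(12) and 18: 30
merge E(25) and D(27): 52
merge 30 and 52: 82
The subtree containing D is merged 2 times, so code length = 2.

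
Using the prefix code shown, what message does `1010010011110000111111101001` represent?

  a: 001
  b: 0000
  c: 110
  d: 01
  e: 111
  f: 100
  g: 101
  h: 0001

gaaebeega

Read left to right; each codeword is recognised as soon as it completes (prefix code):
  101→g | 001→a | 001→a | 111→e | 0000→b | 111→e | 111→e | 101→g | 001→a
Decoded message: gaaebeega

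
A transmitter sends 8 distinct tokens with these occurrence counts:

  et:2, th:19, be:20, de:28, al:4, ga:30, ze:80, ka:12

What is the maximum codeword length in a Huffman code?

6

Merge the two lowest-weight nodes at each step:
merge et(2) and al(4): 6
merge 6 and ka(12): 18
merge 18 and th(19): 37
merge be(20) and de(28): 48
merge ga(30) and 37: 67
merge 48 and 67: 115
merge ze(80) and 115: 195
Maximum depth reached is 6.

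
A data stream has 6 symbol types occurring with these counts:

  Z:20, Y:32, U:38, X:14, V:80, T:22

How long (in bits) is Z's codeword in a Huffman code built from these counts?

Build the tree from the bottom:
merge X(14) and Z(20): 34
merge T(22) and Y(32): 54
merge 34 and U(38): 72
merge 54 and 72: 126
merge V(80) and 126: 206
Z's leaf is at depth 4, giving a 4-bit codeword.

4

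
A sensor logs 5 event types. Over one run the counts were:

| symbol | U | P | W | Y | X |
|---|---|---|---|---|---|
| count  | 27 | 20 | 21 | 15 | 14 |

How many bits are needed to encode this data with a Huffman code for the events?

Greedily combine the two least-frequent nodes:
combine X(14), Y(15) → 29
combine P(20), W(21) → 41
combine U(27), 29 → 56
combine 41, 56 → 97
Total encoded bits = sum of merged weights = 29 + 41 + 56 + 97 = 223.

223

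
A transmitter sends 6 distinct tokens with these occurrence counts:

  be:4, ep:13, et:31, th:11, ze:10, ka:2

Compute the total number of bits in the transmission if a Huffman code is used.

157

Build the Huffman tree bottom-up:
combine ka(2), be(4) → 6
combine 6, ze(10) → 16
combine th(11), ep(13) → 24
combine 16, 24 → 40
combine et(31), 40 → 71
The encoded length is the sum of every internal node's weight: 6 + 16 + 24 + 40 + 71 = 157 bits.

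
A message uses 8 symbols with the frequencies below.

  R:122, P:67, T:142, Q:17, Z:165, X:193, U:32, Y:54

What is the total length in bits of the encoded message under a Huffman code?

Merge the two smallest weights repeatedly:
combine Q(17), U(32) → 49
combine 49, Y(54) → 103
combine P(67), 103 → 170
combine R(122), T(142) → 264
combine Z(165), 170 → 335
combine X(193), 264 → 457
combine 335, 457 → 792
Total encoded bits = sum of merged weights = 49 + 103 + 170 + 264 + 335 + 457 + 792 = 2170.

2170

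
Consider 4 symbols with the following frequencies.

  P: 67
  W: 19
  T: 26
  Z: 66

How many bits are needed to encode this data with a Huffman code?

334

Greedily combine the two least-frequent nodes:
W(19) + T(26) → 45
45 + Z(66) → 111
P(67) + 111 → 178
Total encoded bits = sum of merged weights = 45 + 111 + 178 = 334.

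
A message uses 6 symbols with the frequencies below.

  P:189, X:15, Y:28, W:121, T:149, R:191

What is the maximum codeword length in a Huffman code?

Merge the two lowest-weight nodes at each step:
merge X(15) and Y(28): 43
merge 43 and W(121): 164
merge T(149) and 164: 313
merge P(189) and R(191): 380
merge 313 and 380: 693
The first pair merged (X, Y) ends up deepest, at depth 4.

4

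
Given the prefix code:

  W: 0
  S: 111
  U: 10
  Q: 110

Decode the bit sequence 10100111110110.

UUWSQQ

Read left to right; each codeword is recognised as soon as it completes (prefix code):
  10→U | 10→U | 0→W | 111→S | 110→Q | 110→Q
Decoded message: UUWSQQ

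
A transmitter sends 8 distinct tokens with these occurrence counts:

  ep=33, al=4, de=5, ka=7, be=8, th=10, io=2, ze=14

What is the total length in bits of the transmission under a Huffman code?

Merge the two smallest weights repeatedly:
io(2) + al(4) → 6
de(5) + 6 → 11
ka(7) + be(8) → 15
th(10) + 11 → 21
ze(14) + 15 → 29
21 + 29 → 50
ep(33) + 50 → 83
Total encoded bits = sum of merged weights = 6 + 11 + 15 + 21 + 29 + 50 + 83 = 215.

215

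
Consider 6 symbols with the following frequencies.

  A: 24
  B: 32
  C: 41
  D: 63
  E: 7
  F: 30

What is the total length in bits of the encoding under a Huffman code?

Greedily combine the two least-frequent nodes:
combine E(7), A(24) → 31
combine F(30), 31 → 61
combine B(32), C(41) → 73
combine 61, D(63) → 124
combine 73, 124 → 197
The encoded length is the sum of every internal node's weight: 31 + 61 + 73 + 124 + 197 = 486 bits.

486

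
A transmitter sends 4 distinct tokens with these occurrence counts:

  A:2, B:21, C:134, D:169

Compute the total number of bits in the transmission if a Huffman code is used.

Merge the two smallest weights repeatedly:
A(2) + B(21) → 23
23 + C(134) → 157
157 + D(169) → 326
Total encoded bits = sum of merged weights = 23 + 157 + 326 = 506.

506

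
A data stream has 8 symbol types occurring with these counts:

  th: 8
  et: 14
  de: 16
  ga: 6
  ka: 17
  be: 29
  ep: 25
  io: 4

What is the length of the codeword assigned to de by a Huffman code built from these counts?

Repeatedly merge the two smallest:
merge io(4) and ga(6): 10
merge th(8) and 10: 18
merge et(14) and de(16): 30
merge ka(17) and 18: 35
merge ep(25) and be(29): 54
merge 30 and 35: 65
merge 54 and 65: 119
The subtree containing de is merged 3 times, so code length = 3.

3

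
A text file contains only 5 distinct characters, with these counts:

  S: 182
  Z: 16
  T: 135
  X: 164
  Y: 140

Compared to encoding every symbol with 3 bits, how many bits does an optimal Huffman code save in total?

486

Fixed-length: 3 bits × 637 symbols = 1911 bits.
Huffman merges:
combine Z(16), T(135) → 151
combine Y(140), 151 → 291
combine X(164), S(182) → 346
combine 291, 346 → 637
Huffman total = 151 + 291 + 346 + 637 = 1425 bits.
Saving = 1911 − 1425 = 486 bits.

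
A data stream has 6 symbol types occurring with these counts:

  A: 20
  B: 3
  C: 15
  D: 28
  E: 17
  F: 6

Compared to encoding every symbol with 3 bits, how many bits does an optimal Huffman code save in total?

Fixed-length: 3 bits × 89 symbols = 267 bits.
Huffman merges:
merge B(3) and F(6): 9
merge 9 and C(15): 24
merge E(17) and A(20): 37
merge 24 and D(28): 52
merge 37 and 52: 89
Huffman total = 9 + 24 + 37 + 52 + 89 = 211 bits.
Saving = 267 − 211 = 56 bits.

56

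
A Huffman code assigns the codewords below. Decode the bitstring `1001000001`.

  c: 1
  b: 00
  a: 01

Read left to right; each codeword is recognised as soon as it completes (prefix code):
  1→c | 00→b | 1→c | 00→b | 00→b | 01→a
Decoded message: cbcbba

cbcbba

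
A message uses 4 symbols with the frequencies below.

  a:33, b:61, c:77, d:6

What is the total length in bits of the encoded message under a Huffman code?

316

Build the Huffman tree bottom-up:
d(6) + a(33) → 39
39 + b(61) → 100
c(77) + 100 → 177
Total encoded bits = sum of merged weights = 39 + 100 + 177 = 316.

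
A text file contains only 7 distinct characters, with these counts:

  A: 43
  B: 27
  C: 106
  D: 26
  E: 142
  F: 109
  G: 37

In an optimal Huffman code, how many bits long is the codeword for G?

4

Build the tree from the bottom:
D(26) + B(27) → 53
G(37) + A(43) → 80
53 + 80 → 133
C(106) + F(109) → 215
133 + E(142) → 275
215 + 275 → 490
G sits 4 levels below the root, so its codeword is 4 bits.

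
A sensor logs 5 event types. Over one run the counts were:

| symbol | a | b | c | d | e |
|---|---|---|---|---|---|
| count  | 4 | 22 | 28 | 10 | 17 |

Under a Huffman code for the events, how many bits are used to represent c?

Repeatedly merge the two smallest:
merge a(4) and d(10): 14
merge 14 and e(17): 31
merge b(22) and c(28): 50
merge 31 and 50: 81
The subtree containing c is merged 2 times, so code length = 2.

2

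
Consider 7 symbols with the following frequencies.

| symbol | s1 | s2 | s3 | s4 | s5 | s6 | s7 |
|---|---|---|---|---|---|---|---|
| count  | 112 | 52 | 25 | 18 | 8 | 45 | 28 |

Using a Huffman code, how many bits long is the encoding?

717

Merge the two smallest weights repeatedly:
s5(8) + s4(18) → 26
s3(25) + 26 → 51
s7(28) + s6(45) → 73
51 + s2(52) → 103
73 + 103 → 176
s1(112) + 176 → 288
Each symbol's bit-cost is frequency × depth; summing gives 717 bits (equivalently 26 + 51 + 73 + 103 + 176 + 288).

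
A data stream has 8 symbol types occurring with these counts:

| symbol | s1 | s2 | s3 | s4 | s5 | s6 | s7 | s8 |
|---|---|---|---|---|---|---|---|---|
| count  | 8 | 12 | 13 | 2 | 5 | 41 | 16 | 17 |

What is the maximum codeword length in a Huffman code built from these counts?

Merge the two lowest-weight nodes at each step:
s4(2) + s5(5) → 7
7 + s1(8) → 15
s2(12) + s3(13) → 25
15 + s7(16) → 31
s8(17) + 25 → 42
31 + s6(41) → 72
42 + 72 → 114
The rarest symbols sit at the bottom; the longest codeword is 5 bits.

5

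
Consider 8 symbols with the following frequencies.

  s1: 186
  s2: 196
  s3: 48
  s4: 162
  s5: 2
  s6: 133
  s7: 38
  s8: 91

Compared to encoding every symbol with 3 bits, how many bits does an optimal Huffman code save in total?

254

Fixed-length: 3 bits × 856 symbols = 2568 bits.
Huffman merges:
combine s5(2), s7(38) → 40
combine 40, s3(48) → 88
combine 88, s8(91) → 179
combine s6(133), s4(162) → 295
combine 179, s1(186) → 365
combine s2(196), 295 → 491
combine 365, 491 → 856
Huffman total = 40 + 88 + 179 + 295 + 365 + 491 + 856 = 2314 bits.
Saving = 2568 − 2314 = 254 bits.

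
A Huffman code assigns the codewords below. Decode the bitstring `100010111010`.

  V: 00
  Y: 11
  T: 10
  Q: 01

Read left to right; each codeword is recognised as soon as it completes (prefix code):
  10→T | 00→V | 10→T | 11→Y | 10→T | 10→T
Decoded message: TVTYTT

TVTYTT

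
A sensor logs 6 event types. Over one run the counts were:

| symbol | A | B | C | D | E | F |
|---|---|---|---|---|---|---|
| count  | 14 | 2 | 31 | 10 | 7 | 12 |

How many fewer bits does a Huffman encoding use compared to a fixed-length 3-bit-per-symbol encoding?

53

Fixed-length: 3 bits × 76 symbols = 228 bits.
Huffman merges:
combine B(2), E(7) → 9
combine 9, D(10) → 19
combine F(12), A(14) → 26
combine 19, 26 → 45
combine C(31), 45 → 76
Huffman total = 9 + 19 + 26 + 45 + 76 = 175 bits.
Saving = 228 − 175 = 53 bits.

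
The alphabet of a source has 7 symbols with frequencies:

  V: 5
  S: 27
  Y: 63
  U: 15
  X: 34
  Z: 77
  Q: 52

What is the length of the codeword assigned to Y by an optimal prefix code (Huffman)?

2

Huffman merges, smallest pair first:
combine V(5), U(15) → 20
combine 20, S(27) → 47
combine X(34), 47 → 81
combine Q(52), Y(63) → 115
combine Z(77), 81 → 158
combine 115, 158 → 273
Y's leaf is at depth 2, giving a 2-bit codeword.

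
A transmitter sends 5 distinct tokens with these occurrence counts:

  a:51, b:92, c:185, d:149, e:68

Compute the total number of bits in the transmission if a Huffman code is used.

1209

Build the Huffman tree bottom-up:
merge a(51) and e(68): 119
merge b(92) and 119: 211
merge d(149) and c(185): 334
merge 211 and 334: 545
Each symbol's bit-cost is frequency × depth; summing gives 1209 bits (equivalently 119 + 211 + 334 + 545).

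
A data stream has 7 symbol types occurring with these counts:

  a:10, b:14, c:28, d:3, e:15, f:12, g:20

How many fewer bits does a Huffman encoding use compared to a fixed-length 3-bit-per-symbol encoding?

Fixed-length: 3 bits × 102 symbols = 306 bits.
Huffman merges:
combine d(3), a(10) → 13
combine f(12), 13 → 25
combine b(14), e(15) → 29
combine g(20), 25 → 45
combine c(28), 29 → 57
combine 45, 57 → 102
Huffman total = 13 + 25 + 29 + 45 + 57 + 102 = 271 bits.
Saving = 306 − 271 = 35 bits.

35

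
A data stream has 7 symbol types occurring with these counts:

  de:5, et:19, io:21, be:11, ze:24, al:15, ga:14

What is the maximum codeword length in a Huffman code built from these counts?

4

Merge the two lowest-weight nodes at each step:
combine de(5), be(11) → 16
combine ga(14), al(15) → 29
combine 16, et(19) → 35
combine io(21), ze(24) → 45
combine 29, 35 → 64
combine 45, 64 → 109
The first pair merged (de, be) ends up deepest, at depth 4.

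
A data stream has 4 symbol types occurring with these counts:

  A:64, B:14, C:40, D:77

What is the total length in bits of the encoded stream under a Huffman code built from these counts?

Greedily combine the two least-frequent nodes:
merge B(14) and C(40): 54
merge 54 and A(64): 118
merge D(77) and 118: 195
Total encoded bits = sum of merged weights = 54 + 118 + 195 = 367.

367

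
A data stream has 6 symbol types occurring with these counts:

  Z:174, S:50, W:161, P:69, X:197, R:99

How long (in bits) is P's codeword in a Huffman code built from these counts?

Repeatedly merge the two smallest:
S(50) + P(69) → 119
R(99) + 119 → 218
W(161) + Z(174) → 335
X(197) + 218 → 415
335 + 415 → 750
P sits 4 levels below the root, so its codeword is 4 bits.

4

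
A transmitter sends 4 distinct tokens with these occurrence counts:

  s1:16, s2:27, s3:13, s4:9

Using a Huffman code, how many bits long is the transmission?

Greedily combine the two least-frequent nodes:
s4(9) + s3(13) → 22
s1(16) + 22 → 38
s2(27) + 38 → 65
Each symbol's bit-cost is frequency × depth; summing gives 125 bits (equivalently 22 + 38 + 65).

125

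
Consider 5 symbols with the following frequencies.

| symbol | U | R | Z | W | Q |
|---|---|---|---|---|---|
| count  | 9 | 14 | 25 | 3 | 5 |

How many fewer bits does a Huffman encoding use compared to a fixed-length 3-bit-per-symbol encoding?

Fixed-length: 3 bits × 56 symbols = 168 bits.
Huffman merges:
merge W(3) and Q(5): 8
merge 8 and U(9): 17
merge R(14) and 17: 31
merge Z(25) and 31: 56
Huffman total = 8 + 17 + 31 + 56 = 112 bits.
Saving = 168 − 112 = 56 bits.

56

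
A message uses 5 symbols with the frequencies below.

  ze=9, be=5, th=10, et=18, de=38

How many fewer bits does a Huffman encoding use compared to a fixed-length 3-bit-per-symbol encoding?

80

Fixed-length: 3 bits × 80 symbols = 240 bits.
Huffman merges:
combine be(5), ze(9) → 14
combine th(10), 14 → 24
combine et(18), 24 → 42
combine de(38), 42 → 80
Huffman total = 14 + 24 + 42 + 80 = 160 bits.
Saving = 240 − 160 = 80 bits.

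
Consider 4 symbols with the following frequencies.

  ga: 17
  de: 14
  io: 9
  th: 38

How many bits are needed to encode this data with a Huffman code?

Build the Huffman tree bottom-up:
io(9) + de(14) → 23
ga(17) + 23 → 40
th(38) + 40 → 78
Total encoded bits = sum of merged weights = 23 + 40 + 78 = 141.

141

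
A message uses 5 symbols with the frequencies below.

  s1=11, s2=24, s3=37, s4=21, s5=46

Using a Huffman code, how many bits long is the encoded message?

310

Merge the two smallest weights repeatedly:
combine s1(11), s4(21) → 32
combine s2(24), 32 → 56
combine s3(37), s5(46) → 83
combine 56, 83 → 139
Total encoded bits = sum of merged weights = 32 + 56 + 83 + 139 = 310.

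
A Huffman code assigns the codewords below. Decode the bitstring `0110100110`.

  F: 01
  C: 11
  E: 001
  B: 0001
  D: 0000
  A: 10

Read left to right; each codeword is recognised as soon as it completes (prefix code):
  01→F | 10→A | 10→A | 01→F | 10→A
Decoded message: FAAFA

FAAFA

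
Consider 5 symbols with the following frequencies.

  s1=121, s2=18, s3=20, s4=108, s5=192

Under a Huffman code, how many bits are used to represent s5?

Huffman merges, smallest pair first:
s2(18) + s3(20) → 38
38 + s4(108) → 146
s1(121) + 146 → 267
s5(192) + 267 → 459
s5 is merged only at the final step, so code length = 1.

1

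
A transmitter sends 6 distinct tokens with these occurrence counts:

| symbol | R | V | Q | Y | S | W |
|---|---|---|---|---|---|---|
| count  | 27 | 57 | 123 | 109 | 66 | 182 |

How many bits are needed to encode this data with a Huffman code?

1362

Greedily combine the two least-frequent nodes:
combine R(27), V(57) → 84
combine S(66), 84 → 150
combine Y(109), Q(123) → 232
combine 150, W(182) → 332
combine 232, 332 → 564
Each symbol's bit-cost is frequency × depth; summing gives 1362 bits (equivalently 84 + 150 + 232 + 332 + 564).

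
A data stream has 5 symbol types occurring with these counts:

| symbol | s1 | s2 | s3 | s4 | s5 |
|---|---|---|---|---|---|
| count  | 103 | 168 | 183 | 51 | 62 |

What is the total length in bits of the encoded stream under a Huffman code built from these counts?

1247

Build the Huffman tree bottom-up:
combine s4(51), s5(62) → 113
combine s1(103), 113 → 216
combine s2(168), s3(183) → 351
combine 216, 351 → 567
The encoded length is the sum of every internal node's weight: 113 + 216 + 351 + 567 = 1247 bits.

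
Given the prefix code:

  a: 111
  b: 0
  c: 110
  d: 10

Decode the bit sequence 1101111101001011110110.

Read left to right; each codeword is recognised as soon as it completes (prefix code):
  110→c | 111→a | 110→c | 10→d | 0→b | 10→d | 111→a | 10→d | 110→c
Decoded message: cacdbdadc

cacdbdadc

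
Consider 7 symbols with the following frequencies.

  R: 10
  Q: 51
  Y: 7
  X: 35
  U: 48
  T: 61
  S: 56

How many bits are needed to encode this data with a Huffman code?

704

Merge the two smallest weights repeatedly:
merge Y(7) and R(10): 17
merge 17 and X(35): 52
merge U(48) and Q(51): 99
merge 52 and S(56): 108
merge T(61) and 99: 160
merge 108 and 160: 268
Total encoded bits = sum of merged weights = 17 + 52 + 99 + 108 + 160 + 268 = 704.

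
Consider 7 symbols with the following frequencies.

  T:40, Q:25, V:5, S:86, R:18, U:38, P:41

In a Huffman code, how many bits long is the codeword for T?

3

Repeatedly merge the two smallest:
V(5) + R(18) → 23
23 + Q(25) → 48
U(38) + T(40) → 78
P(41) + 48 → 89
78 + S(86) → 164
89 + 164 → 253
T sits 3 levels below the root, so its codeword is 3 bits.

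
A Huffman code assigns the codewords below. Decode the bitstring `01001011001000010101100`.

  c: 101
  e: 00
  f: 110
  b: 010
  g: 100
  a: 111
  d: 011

bbfbebcg

Read left to right; each codeword is recognised as soon as it completes (prefix code):
  010→b | 010→b | 110→f | 010→b | 00→e | 010→b | 101→c | 100→g
Decoded message: bbfbebcg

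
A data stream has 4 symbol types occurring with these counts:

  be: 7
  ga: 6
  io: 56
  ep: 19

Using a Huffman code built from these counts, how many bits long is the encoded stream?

133

Build the Huffman tree bottom-up:
ga(6) + be(7) → 13
13 + ep(19) → 32
32 + io(56) → 88
Each symbol's bit-cost is frequency × depth; summing gives 133 bits (equivalently 13 + 32 + 88).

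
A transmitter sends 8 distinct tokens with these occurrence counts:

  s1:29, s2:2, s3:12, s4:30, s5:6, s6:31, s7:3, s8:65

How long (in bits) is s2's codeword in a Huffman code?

Huffman merges, smallest pair first:
merge s2(2) and s7(3): 5
merge 5 and s5(6): 11
merge 11 and s3(12): 23
merge 23 and s1(29): 52
merge s4(30) and s6(31): 61
merge 52 and 61: 113
merge s8(65) and 113: 178
The subtree containing s2 is merged 6 times, so code length = 6.

6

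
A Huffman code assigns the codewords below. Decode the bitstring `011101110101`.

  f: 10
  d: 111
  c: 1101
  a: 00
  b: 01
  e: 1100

bccb

Read left to right; each codeword is recognised as soon as it completes (prefix code):
  01→b | 1101→c | 1101→c | 01→b
Decoded message: bccb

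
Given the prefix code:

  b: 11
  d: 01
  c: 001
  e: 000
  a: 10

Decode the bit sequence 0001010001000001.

eaacec

Read left to right; each codeword is recognised as soon as it completes (prefix code):
  000→e | 10→a | 10→a | 001→c | 000→e | 001→c
Decoded message: eaacec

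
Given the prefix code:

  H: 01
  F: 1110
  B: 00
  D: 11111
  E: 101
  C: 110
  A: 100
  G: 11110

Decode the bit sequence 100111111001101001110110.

Read left to right; each codeword is recognised as soon as it completes (prefix code):
  100→A | 11111→D | 100→A | 110→C | 100→A | 1110→F | 110→C
Decoded message: ADACAFC

ADACAFC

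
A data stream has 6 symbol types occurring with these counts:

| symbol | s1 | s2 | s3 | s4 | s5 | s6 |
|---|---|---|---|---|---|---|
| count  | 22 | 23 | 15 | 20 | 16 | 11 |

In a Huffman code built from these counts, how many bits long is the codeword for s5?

Huffman merges, smallest pair first:
combine s6(11), s3(15) → 26
combine s5(16), s4(20) → 36
combine s1(22), s2(23) → 45
combine 26, 36 → 62
combine 45, 62 → 107
The subtree containing s5 is merged 3 times, so code length = 3.

3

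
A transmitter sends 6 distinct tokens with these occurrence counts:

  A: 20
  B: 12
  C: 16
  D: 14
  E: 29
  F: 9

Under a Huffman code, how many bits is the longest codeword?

Merge the two lowest-weight nodes at each step:
combine F(9), B(12) → 21
combine D(14), C(16) → 30
combine A(20), 21 → 41
combine E(29), 30 → 59
combine 41, 59 → 100
The rarest symbols sit at the bottom; the longest codeword is 3 bits.

3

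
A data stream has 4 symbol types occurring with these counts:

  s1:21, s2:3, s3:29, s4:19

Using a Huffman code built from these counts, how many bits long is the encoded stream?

137

Merge the two smallest weights repeatedly:
s2(3) + s4(19) → 22
s1(21) + 22 → 43
s3(29) + 43 → 72
Each symbol's bit-cost is frequency × depth; summing gives 137 bits (equivalently 22 + 43 + 72).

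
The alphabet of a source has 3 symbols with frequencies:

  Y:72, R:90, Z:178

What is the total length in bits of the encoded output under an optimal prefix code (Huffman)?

502

Build the Huffman tree bottom-up:
merge Y(72) and R(90): 162
merge 162 and Z(178): 340
Each symbol's bit-cost is frequency × depth; summing gives 502 bits (equivalently 162 + 340).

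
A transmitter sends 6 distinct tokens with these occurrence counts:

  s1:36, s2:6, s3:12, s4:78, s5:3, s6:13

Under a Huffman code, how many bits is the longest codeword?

5

Merge the two lowest-weight nodes at each step:
s5(3) + s2(6) → 9
9 + s3(12) → 21
s6(13) + 21 → 34
34 + s1(36) → 70
70 + s4(78) → 148
Maximum depth reached is 5.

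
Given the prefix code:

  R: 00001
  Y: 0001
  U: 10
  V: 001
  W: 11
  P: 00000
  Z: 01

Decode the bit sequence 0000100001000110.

Read left to right; each codeword is recognised as soon as it completes (prefix code):
  00001→R | 00001→R | 0001→Y | 10→U
Decoded message: RRYU

RRYU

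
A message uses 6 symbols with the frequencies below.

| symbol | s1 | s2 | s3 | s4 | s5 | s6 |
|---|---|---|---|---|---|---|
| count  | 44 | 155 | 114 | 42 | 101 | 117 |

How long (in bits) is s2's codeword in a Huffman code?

2

Huffman merges, smallest pair first:
combine s4(42), s1(44) → 86
combine 86, s5(101) → 187
combine s3(114), s6(117) → 231
combine s2(155), 187 → 342
combine 231, 342 → 573
s2 sits 2 levels below the root, so its codeword is 2 bits.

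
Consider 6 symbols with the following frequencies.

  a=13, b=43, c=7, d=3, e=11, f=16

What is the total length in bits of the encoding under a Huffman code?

Build the Huffman tree bottom-up:
d(3) + c(7) → 10
10 + e(11) → 21
a(13) + f(16) → 29
21 + 29 → 50
b(43) + 50 → 93
The encoded length is the sum of every internal node's weight: 10 + 21 + 29 + 50 + 93 = 203 bits.

203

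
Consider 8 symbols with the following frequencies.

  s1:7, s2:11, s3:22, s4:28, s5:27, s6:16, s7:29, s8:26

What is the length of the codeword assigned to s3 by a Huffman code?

Repeatedly merge the two smallest:
s1(7) + s2(11) → 18
s6(16) + 18 → 34
s3(22) + s8(26) → 48
s5(27) + s4(28) → 55
s7(29) + 34 → 63
48 + 55 → 103
63 + 103 → 166
The subtree containing s3 is merged 3 times, so code length = 3.

3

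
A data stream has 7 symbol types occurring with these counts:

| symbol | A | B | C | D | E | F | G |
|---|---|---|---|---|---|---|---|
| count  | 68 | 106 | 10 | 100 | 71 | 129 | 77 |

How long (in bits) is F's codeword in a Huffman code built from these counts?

Huffman merges, smallest pair first:
merge C(10) and A(68): 78
merge E(71) and G(77): 148
merge 78 and D(100): 178
merge B(106) and F(129): 235
merge 148 and 178: 326
merge 235 and 326: 561
F's leaf is at depth 2, giving a 2-bit codeword.

2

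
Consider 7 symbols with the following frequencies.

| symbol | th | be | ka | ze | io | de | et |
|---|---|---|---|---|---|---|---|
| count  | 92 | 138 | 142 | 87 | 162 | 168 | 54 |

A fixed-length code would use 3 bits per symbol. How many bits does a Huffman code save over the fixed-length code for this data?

189

Fixed-length: 3 bits × 843 symbols = 2529 bits.
Huffman merges:
merge et(54) and ze(87): 141
merge th(92) and be(138): 230
merge 141 and ka(142): 283
merge io(162) and de(168): 330
merge 230 and 283: 513
merge 330 and 513: 843
Huffman total = 141 + 230 + 283 + 330 + 513 + 843 = 2340 bits.
Saving = 2529 − 2340 = 189 bits.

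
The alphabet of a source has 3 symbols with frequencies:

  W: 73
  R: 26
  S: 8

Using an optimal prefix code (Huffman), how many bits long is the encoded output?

141

Build the Huffman tree bottom-up:
combine S(8), R(26) → 34
combine 34, W(73) → 107
Each symbol's bit-cost is frequency × depth; summing gives 141 bits (equivalently 34 + 107).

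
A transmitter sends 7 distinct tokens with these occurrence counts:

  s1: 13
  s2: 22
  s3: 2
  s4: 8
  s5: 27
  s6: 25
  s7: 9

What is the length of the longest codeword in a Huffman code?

5

Merge the two lowest-weight nodes at each step:
merge s3(2) and s4(8): 10
merge s7(9) and 10: 19
merge s1(13) and 19: 32
merge s2(22) and s6(25): 47
merge s5(27) and 32: 59
merge 47 and 59: 106
The rarest symbols sit at the bottom; the longest codeword is 5 bits.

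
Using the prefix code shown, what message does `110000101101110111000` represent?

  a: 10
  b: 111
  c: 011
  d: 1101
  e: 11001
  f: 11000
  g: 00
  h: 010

fhddf

Read left to right; each codeword is recognised as soon as it completes (prefix code):
  11000→f | 010→h | 1101→d | 1101→d | 11000→f
Decoded message: fhddf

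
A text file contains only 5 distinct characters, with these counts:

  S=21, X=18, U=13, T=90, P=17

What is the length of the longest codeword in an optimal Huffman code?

Merge the two lowest-weight nodes at each step:
merge U(13) and P(17): 30
merge X(18) and S(21): 39
merge 30 and 39: 69
merge 69 and T(90): 159
The rarest symbols sit at the bottom; the longest codeword is 3 bits.

3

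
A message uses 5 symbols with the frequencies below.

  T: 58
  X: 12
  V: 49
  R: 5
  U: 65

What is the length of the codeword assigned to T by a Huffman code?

Huffman merges, smallest pair first:
R(5) + X(12) → 17
17 + V(49) → 66
T(58) + U(65) → 123
66 + 123 → 189
T's leaf is at depth 2, giving a 2-bit codeword.

2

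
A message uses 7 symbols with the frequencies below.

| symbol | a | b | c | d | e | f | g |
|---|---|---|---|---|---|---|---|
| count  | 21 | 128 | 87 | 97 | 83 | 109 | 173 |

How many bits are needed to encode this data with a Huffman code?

Greedily combine the two least-frequent nodes:
a(21) + e(83) → 104
c(87) + d(97) → 184
104 + f(109) → 213
b(128) + g(173) → 301
184 + 213 → 397
301 + 397 → 698
The encoded length is the sum of every internal node's weight: 104 + 184 + 213 + 301 + 397 + 698 = 1897 bits.

1897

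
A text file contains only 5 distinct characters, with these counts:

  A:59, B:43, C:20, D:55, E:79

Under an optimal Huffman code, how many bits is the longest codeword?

Merge the two lowest-weight nodes at each step:
merge C(20) and B(43): 63
merge D(55) and A(59): 114
merge 63 and E(79): 142
merge 114 and 142: 256
The first pair merged (C, B) ends up deepest, at depth 3.

3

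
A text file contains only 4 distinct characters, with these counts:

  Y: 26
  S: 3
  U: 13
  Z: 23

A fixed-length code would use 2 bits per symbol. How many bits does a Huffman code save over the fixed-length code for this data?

10

Fixed-length: 2 bits × 65 symbols = 130 bits.
Huffman merges:
merge S(3) and U(13): 16
merge 16 and Z(23): 39
merge Y(26) and 39: 65
Huffman total = 16 + 39 + 65 = 120 bits.
Saving = 130 − 120 = 10 bits.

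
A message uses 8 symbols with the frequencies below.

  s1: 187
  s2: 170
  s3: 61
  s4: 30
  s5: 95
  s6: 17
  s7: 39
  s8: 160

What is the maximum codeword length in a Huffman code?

6

Merge the two lowest-weight nodes at each step:
merge s6(17) and s4(30): 47
merge s7(39) and 47: 86
merge s3(61) and 86: 147
merge s5(95) and 147: 242
merge s8(160) and s2(170): 330
merge s1(187) and 242: 429
merge 330 and 429: 759
The first pair merged (s6, s4) ends up deepest, at depth 6.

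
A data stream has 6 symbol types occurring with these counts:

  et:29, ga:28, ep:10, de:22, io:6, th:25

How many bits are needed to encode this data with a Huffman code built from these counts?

Build the Huffman tree bottom-up:
combine io(6), ep(10) → 16
combine 16, de(22) → 38
combine th(25), ga(28) → 53
combine et(29), 38 → 67
combine 53, 67 → 120
Total encoded bits = sum of merged weights = 16 + 38 + 53 + 67 + 120 = 294.

294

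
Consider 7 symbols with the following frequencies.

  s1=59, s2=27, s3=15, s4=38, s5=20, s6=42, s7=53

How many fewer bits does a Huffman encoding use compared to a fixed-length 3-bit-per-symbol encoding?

77

Fixed-length: 3 bits × 254 symbols = 762 bits.
Huffman merges:
merge s3(15) and s5(20): 35
merge s2(27) and 35: 62
merge s4(38) and s6(42): 80
merge s7(53) and s1(59): 112
merge 62 and 80: 142
merge 112 and 142: 254
Huffman total = 35 + 62 + 80 + 112 + 142 + 254 = 685 bits.
Saving = 762 − 685 = 77 bits.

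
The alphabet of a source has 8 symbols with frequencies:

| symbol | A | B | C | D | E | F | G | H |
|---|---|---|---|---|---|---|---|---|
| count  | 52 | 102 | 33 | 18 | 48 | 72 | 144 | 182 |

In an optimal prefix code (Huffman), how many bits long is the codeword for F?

Repeatedly merge the two smallest:
merge D(18) and C(33): 51
merge E(48) and 51: 99
merge A(52) and F(72): 124
merge 99 and B(102): 201
merge 124 and G(144): 268
merge H(182) and 201: 383
merge 268 and 383: 651
F sits 3 levels below the root, so its codeword is 3 bits.

3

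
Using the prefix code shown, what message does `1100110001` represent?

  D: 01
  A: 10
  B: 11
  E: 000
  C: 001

Read left to right; each codeword is recognised as soon as it completes (prefix code):
  11→B | 001→C | 10→A | 001→C
Decoded message: BCAC

BCAC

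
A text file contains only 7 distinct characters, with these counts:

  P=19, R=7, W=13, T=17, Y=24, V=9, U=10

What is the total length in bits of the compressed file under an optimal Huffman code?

Merge the two smallest weights repeatedly:
combine R(7), V(9) → 16
combine U(10), W(13) → 23
combine 16, T(17) → 33
combine P(19), 23 → 42
combine Y(24), 33 → 57
combine 42, 57 → 99
Each symbol's bit-cost is frequency × depth; summing gives 270 bits (equivalently 16 + 23 + 33 + 42 + 57 + 99).

270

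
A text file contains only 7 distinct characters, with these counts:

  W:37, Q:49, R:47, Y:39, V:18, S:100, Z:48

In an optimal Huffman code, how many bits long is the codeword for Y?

Huffman merges, smallest pair first:
merge V(18) and W(37): 55
merge Y(39) and R(47): 86
merge Z(48) and Q(49): 97
merge 55 and 86: 141
merge 97 and S(100): 197
merge 141 and 197: 338
Y's leaf is at depth 3, giving a 3-bit codeword.

3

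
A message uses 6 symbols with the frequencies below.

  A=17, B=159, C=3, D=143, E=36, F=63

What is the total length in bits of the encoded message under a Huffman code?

Greedily combine the two least-frequent nodes:
merge C(3) and A(17): 20
merge 20 and E(36): 56
merge 56 and F(63): 119
merge 119 and D(143): 262
merge B(159) and 262: 421
Each symbol's bit-cost is frequency × depth; summing gives 878 bits (equivalently 20 + 56 + 119 + 262 + 421).

878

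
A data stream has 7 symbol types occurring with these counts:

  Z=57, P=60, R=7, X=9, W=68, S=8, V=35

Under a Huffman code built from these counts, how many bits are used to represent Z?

Build the tree from the bottom:
merge R(7) and S(8): 15
merge X(9) and 15: 24
merge 24 and V(35): 59
merge Z(57) and 59: 116
merge P(60) and W(68): 128
merge 116 and 128: 244
The subtree containing Z is merged 2 times, so code length = 2.

2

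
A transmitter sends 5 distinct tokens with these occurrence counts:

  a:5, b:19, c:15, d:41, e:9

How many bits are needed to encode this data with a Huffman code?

Build the Huffman tree bottom-up:
a(5) + e(9) → 14
14 + c(15) → 29
b(19) + 29 → 48
d(41) + 48 → 89
The encoded length is the sum of every internal node's weight: 14 + 29 + 48 + 89 = 180 bits.

180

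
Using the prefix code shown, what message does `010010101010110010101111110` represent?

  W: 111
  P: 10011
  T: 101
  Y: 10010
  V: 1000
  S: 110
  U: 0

Read left to right; each codeword is recognised as soon as it completes (prefix code):
  0→U | 10010→Y | 101→T | 0→U | 101→T | 10010→Y | 101→T | 111→W | 110→S
Decoded message: UYTUTYTWS

UYTUTYTWS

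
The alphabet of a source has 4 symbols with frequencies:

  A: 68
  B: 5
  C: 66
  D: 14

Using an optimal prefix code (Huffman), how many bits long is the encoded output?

Build the Huffman tree bottom-up:
B(5) + D(14) → 19
19 + C(66) → 85
A(68) + 85 → 153
The encoded length is the sum of every internal node's weight: 19 + 85 + 153 = 257 bits.

257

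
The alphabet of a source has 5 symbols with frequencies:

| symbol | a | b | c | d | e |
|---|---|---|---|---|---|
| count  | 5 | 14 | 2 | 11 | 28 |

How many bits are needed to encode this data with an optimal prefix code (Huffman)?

117

Build the Huffman tree bottom-up:
merge c(2) and a(5): 7
merge 7 and d(11): 18
merge b(14) and 18: 32
merge e(28) and 32: 60
Each symbol's bit-cost is frequency × depth; summing gives 117 bits (equivalently 7 + 18 + 32 + 60).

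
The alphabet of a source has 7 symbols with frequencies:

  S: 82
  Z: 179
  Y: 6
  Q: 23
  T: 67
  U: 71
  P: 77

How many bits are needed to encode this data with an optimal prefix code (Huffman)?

Merge the two smallest weights repeatedly:
merge Y(6) and Q(23): 29
merge 29 and T(67): 96
merge U(71) and P(77): 148
merge S(82) and 96: 178
merge 148 and 178: 326
merge Z(179) and 326: 505
Each symbol's bit-cost is frequency × depth; summing gives 1282 bits (equivalently 29 + 96 + 148 + 178 + 326 + 505).

1282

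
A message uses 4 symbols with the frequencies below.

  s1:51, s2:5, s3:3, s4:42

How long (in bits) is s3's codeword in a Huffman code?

3

Build the tree from the bottom:
combine s3(3), s2(5) → 8
combine 8, s4(42) → 50
combine 50, s1(51) → 101
s3's leaf is at depth 3, giving a 3-bit codeword.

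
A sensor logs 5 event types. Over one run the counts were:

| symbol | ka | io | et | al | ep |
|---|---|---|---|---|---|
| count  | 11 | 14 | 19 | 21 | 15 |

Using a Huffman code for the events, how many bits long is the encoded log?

Build the Huffman tree bottom-up:
combine ka(11), io(14) → 25
combine ep(15), et(19) → 34
combine al(21), 25 → 46
combine 34, 46 → 80
Each symbol's bit-cost is frequency × depth; summing gives 185 bits (equivalently 25 + 34 + 46 + 80).

185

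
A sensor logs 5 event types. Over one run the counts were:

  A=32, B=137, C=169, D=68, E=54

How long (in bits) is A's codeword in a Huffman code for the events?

Repeatedly merge the two smallest:
combine A(32), E(54) → 86
combine D(68), 86 → 154
combine B(137), 154 → 291
combine C(169), 291 → 460
The subtree containing A is merged 4 times, so code length = 4.

4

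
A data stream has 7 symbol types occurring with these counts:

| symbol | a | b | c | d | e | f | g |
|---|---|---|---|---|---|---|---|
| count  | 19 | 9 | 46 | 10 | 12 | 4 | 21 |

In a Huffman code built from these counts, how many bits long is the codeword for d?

Repeatedly merge the two smallest:
f(4) + b(9) → 13
d(10) + e(12) → 22
13 + a(19) → 32
g(21) + 22 → 43
32 + 43 → 75
c(46) + 75 → 121
d sits 4 levels below the root, so its codeword is 4 bits.

4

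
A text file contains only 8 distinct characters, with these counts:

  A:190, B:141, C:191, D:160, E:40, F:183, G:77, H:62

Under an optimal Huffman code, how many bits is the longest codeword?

5

Merge the two lowest-weight nodes at each step:
combine E(40), H(62) → 102
combine G(77), 102 → 179
combine B(141), D(160) → 301
combine 179, F(183) → 362
combine A(190), C(191) → 381
combine 301, 362 → 663
combine 381, 663 → 1044
Maximum depth reached is 5.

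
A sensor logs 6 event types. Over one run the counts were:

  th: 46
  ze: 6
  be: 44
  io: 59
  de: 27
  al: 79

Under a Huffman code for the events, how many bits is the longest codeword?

Merge the two lowest-weight nodes at each step:
ze(6) + de(27) → 33
33 + be(44) → 77
th(46) + io(59) → 105
77 + al(79) → 156
105 + 156 → 261
Maximum depth reached is 4.

4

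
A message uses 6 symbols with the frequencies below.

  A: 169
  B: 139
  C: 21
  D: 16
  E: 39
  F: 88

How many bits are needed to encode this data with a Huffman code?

1052

Greedily combine the two least-frequent nodes:
merge D(16) and C(21): 37
merge 37 and E(39): 76
merge 76 and F(88): 164
merge B(139) and 164: 303
merge A(169) and 303: 472
The encoded length is the sum of every internal node's weight: 37 + 76 + 164 + 303 + 472 = 1052 bits.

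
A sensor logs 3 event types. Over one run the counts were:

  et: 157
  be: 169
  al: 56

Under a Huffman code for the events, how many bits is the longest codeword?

Merge the two lowest-weight nodes at each step:
merge al(56) and et(157): 213
merge be(169) and 213: 382
Maximum depth reached is 2.

2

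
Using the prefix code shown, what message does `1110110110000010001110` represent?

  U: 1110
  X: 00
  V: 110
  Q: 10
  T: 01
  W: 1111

Read left to right; each codeword is recognised as soon as it completes (prefix code):
  1110→U | 110→V | 110→V | 00→X | 00→X | 10→Q | 00→X | 1110→U
Decoded message: UVVXXQXU

UVVXXQXU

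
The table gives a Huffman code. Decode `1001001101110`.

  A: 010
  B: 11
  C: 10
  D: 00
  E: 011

CAEEC

Read left to right; each codeword is recognised as soon as it completes (prefix code):
  10→C | 010→A | 011→E | 011→E | 10→C
Decoded message: CAEEC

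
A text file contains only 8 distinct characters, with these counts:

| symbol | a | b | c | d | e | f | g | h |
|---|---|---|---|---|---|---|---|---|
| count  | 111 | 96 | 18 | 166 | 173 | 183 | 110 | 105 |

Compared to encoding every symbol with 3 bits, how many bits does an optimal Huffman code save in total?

Fixed-length: 3 bits × 962 symbols = 2886 bits.
Huffman merges:
merge c(18) and b(96): 114
merge h(105) and g(110): 215
merge a(111) and 114: 225
merge d(166) and e(173): 339
merge f(183) and 215: 398
merge 225 and 339: 564
merge 398 and 564: 962
Huffman total = 114 + 215 + 225 + 339 + 398 + 564 + 962 = 2817 bits.
Saving = 2886 − 2817 = 69 bits.

69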